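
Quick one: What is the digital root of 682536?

3

6+8+2+5+3+6 = 30
3+0 = 3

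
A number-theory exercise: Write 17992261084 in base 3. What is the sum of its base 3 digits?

17992261084 in base 3 is 1201102220121120020011.
Digit sum: 1+2+0+1+1+0+2+2+2+0+1+2+1+1+2+0+0+2+0+0+1+1 = 22.

22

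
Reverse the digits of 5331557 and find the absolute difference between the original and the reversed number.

Reverse of 5331557 is 7551335.
|5331557 − 7551335| = 2219778

2219778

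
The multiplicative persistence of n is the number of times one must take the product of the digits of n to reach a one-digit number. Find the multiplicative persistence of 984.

984 → 288 → 128 → 16 → 6 (4 steps)

4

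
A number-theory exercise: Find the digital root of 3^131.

The digital root of n equals n mod 9 (or 9 when 9 | n), so we need 3^131 mod 9.
3^131 ≡ 0 (mod 9), so the digital root is 9.

9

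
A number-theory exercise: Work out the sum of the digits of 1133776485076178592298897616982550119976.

1+1+3+3+7+7+6+4+8+5+0+7+6+1+7+8+5+9+2+2+9+8+8+9+7+6+1+6+9+8+2+5+5+0+1+1+9+9+7+6 = 208

208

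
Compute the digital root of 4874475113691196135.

4+8+7+4+4+7+5+1+1+3+6+9+1+1+9+6+1+3+5 = 85
8+5 = 13
1+3 = 4

4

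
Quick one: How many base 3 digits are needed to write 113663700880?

113663700880 in base 3 is 101212101102022021011021, which has 24 digits.

24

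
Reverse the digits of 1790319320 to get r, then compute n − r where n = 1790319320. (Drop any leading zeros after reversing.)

1551188349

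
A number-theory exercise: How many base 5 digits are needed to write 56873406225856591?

56873406225856591 in base 5 is 434114002341422304402331, which has 24 digits.

24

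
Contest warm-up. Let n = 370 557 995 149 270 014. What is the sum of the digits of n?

3+7+0+5+5+7+9+9+5+1+4+9+2+7+0+0+1+4 = 78

78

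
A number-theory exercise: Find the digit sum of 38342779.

43

3+8+3+4+2+7+7+9 = 43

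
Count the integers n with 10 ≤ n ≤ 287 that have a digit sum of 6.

17

The integers in [10, 287] that have a digit sum of 6: 15, 24, 33, 42, 51, 60, …, 231, 240.
17 qualify.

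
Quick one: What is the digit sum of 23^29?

23^29 = 3091058643093537522799545838540043339063
Sum of its 40 digits: 173.

173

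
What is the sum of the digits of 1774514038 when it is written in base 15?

66

1774514038 in base 15 is A5BC1E0D.
Digit sum: 10+5+11+12+1+14+0+13 = 66.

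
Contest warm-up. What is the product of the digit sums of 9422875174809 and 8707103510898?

3762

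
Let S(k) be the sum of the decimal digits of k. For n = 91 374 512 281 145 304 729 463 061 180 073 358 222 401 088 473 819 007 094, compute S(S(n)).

5

First digit sum: 212.
2+1+2 = 5.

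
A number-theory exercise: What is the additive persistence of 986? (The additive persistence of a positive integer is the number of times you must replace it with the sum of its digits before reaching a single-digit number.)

2

986 → 23 → 5 (2 steps)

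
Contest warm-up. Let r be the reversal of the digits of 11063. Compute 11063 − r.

Reverse of 11063 is 36011.
11063 − 36011 = -24948

-24948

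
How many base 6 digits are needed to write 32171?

32171 in base 6 is 404535, which has 6 digits.

6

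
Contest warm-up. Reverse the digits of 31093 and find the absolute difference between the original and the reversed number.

7920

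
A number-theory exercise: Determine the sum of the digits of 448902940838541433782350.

104

4+4+8+9+0+2+9+4+0+8+3+8+5+4+1+4+3+3+7+8+2+3+5+0 = 104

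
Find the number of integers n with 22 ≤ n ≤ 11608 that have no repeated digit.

The integers in [22, 11608] that have no repeated digit: 23, 24, 25, 26, 27, 28, …, 10986, 10987.
5590 qualify.

5590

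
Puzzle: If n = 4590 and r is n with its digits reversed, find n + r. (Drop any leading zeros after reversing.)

5544

Reverse of 4590 is 954.
4590 + 954 = 5544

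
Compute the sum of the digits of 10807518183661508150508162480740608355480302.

1+0+8+0+7+5+1+8+1+8+3+6+6+1+5+0+8+1+5+0+5+0+8+1+6+2+4+8+0+7+4+0+6+0+8+3+5+5+4+8+0+3+0+2 = 163

163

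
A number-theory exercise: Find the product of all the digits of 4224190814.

4×2×2×4×1×9×0×8×1×4 = 0

0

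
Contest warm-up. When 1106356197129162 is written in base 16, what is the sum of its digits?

117

1106356197129162 in base 16 is 3EE39A01FFBCA.
Digit sum: 3+14+14+3+9+10+0+1+15+15+11+12+10 = 117.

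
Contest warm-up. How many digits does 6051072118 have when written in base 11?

10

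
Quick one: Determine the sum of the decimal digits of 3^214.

468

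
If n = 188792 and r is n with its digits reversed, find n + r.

486673

Reverse of 188792 is 297881.
188792 + 297881 = 486673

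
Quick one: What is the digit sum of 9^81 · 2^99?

486

9^81 · 2^99 = 124627199278220505163899794571689572524584074674720040685785845360063437451458065232332346556711589581422592
Sum of its 108 digits: 486.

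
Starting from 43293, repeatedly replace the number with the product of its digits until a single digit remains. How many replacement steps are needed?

43293 → 648 → 192 → 18 → 8 (4 steps)

4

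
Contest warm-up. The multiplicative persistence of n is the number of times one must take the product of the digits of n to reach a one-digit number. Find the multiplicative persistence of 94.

94 → 36 → 18 → 8 (3 steps)

3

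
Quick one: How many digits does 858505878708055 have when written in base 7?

858505878708055 in base 7 is 345555000664361404, which has 18 digits.

18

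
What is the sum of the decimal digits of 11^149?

770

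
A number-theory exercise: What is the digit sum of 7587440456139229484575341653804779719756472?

7+5+8+7+4+4+0+4+5+6+1+3+9+2+2+9+4+8+4+5+7+5+3+4+1+6+5+3+8+0+4+7+7+9+7+1+9+7+5+6+4+7+2 = 214

214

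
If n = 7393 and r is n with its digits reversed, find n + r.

11330

Reverse of 7393 is 3937.
7393 + 3937 = 11330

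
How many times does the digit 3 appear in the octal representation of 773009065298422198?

1

773009065298422198 in base 8 is 52722172307121164666.
The digit 3 appears 1 time.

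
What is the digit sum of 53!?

279

53! = 4274883284060025564298013753389399649690343788366813724672000000000000
Sum of its 70 digits: 279.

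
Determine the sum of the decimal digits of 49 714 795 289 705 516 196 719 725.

4+9+7+1+4+7+9+5+2+8+9+7+0+5+5+1+6+1+9+6+7+1+9+7+2+5 = 136

136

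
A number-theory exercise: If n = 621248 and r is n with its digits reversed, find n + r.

Reverse of 621248 is 842126.
621248 + 842126 = 1463374

1463374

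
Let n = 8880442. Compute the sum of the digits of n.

34

8+8+8+0+4+4+2 = 34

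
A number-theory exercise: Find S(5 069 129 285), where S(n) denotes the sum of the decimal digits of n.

5+0+6+9+1+2+9+2+8+5 = 47

47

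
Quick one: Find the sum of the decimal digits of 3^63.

3^63 = 1144561273430837494885949696427
Sum of its 31 digits: 153.

153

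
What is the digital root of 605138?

5

6+0+5+1+3+8 = 23
2+3 = 5
(Equivalently, 605138 mod 9 = 5.)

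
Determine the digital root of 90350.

8

9+0+3+5+0 = 17
1+7 = 8
(Equivalently, 90350 mod 9 = 8.)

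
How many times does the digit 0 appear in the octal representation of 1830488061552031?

2

1830488061552031 in base 8 is 64015066653122637.
The digit 0 appears 2 times.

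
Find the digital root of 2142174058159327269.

2+1+4+2+1+7+4+0+5+8+1+5+9+3+2+7+2+6+9 = 78
7+8 = 15
1+5 = 6

6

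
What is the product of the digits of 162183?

1×6×2×1×8×3 = 288

288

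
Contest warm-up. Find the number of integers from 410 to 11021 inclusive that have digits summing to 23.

The integers in [410, 11021] that have digits summing to 23: 599, 689, 698, 779, 788, 797, …, 10985, 10994.
501 qualify.

501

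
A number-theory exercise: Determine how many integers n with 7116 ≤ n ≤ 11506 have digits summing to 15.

214

The integers in [7116, 11506] that have digits summing to 15: 7116, 7125, 7134, 7143, 7152, 7161, …, 11481, 11490.
214 qualify.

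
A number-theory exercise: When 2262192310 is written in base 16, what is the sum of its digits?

55

2262192310 in base 16 is 86D650B6.
Digit sum: 8+6+13+6+5+0+11+6 = 55.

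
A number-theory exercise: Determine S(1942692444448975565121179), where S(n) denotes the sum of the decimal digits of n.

1+9+4+2+6+9+2+4+4+4+4+4+8+9+7+5+5+6+5+1+2+1+1+7+9 = 119

119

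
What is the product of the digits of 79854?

10080

7×9×8×5×4 = 10080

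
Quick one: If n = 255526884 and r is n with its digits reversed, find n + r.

744152436

Reverse of 255526884 is 488625552.
255526884 + 488625552 = 744152436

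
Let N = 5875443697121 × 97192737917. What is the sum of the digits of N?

5875443697121 × 97192737917 = 571050459400370880436957
Sum of its 24 digits: 100.

100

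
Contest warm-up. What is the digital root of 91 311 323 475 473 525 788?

7

9+1+3+1+1+3+2+3+4+7+5+4+7+3+5+2+5+7+8+8 = 88
8+8 = 16
1+6 = 7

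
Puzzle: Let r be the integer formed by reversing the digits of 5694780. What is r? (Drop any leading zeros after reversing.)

874965

Reversing 5694780 gives 874965.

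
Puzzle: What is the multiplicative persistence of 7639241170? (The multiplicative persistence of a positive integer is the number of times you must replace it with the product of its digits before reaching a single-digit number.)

1

7639241170 → 0 (1 step)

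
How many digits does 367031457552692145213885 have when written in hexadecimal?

367031457552692145213885 in base 16 is 4DB8D0AFCC2B3DD2D1BD, which has 20 digits.

20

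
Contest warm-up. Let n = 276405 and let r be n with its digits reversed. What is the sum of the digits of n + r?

30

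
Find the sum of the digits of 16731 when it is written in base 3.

11

16731 in base 3 is 211221200.
Digit sum: 2+1+1+2+2+1+2+0+0 = 11.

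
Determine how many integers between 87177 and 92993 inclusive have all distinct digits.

The integers in [87177, 92993] that have all distinct digits: 87190, 87192, 87193, 87194, 87195, 87196, …, 92875, 92876.
1602 qualify.

1602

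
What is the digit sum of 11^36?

11^36 = 30912680532870672635673352936887453361
Sum of its 38 digits: 172.

172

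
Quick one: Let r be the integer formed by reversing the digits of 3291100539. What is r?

9350011923

Reversing 3291100539 gives 9350011923.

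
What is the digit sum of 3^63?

153

3^63 = 1144561273430837494885949696427
Sum of its 31 digits: 153.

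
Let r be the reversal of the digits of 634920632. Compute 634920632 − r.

Reverse of 634920632 is 236029436.
634920632 − 236029436 = 398891196

398891196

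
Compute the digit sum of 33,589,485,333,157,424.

77

3+3+5+8+9+4+8+5+3+3+3+1+5+7+4+2+4 = 77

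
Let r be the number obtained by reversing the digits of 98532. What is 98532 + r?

Reverse of 98532 is 23589.
98532 + 23589 = 122121

122121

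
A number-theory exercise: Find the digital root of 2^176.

The digital root of n equals n mod 9 (or 9 when 9 | n), so we need 2^176 mod 9.
2^176 ≡ 4 (mod 9), so the digital root is 4.

4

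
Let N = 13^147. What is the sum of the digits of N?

811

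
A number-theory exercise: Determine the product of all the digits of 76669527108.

0

7×6×6×6×9×5×2×7×1×0×8 = 0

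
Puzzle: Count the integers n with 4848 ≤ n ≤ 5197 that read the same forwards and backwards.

The integers in [4848, 5197] that read the same forwards and backwards: 4884, 4994, 5005, 5115.
4 qualify.

4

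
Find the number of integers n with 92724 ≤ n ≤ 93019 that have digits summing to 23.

12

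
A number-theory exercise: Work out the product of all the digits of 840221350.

8×4×0×2×2×1×3×5×0 = 0

0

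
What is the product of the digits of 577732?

10290

5×7×7×7×3×2 = 10290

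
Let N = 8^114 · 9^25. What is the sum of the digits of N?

567

8^114 · 9^25 = 6431632973411411347598318832951800971339028350840739282457787473987565177951901049690262360064909280480223284783213350429392896
Sum of its 127 digits: 567.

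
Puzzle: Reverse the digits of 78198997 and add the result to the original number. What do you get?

Reverse of 78198997 is 79989187.
78198997 + 79989187 = 158188184

158188184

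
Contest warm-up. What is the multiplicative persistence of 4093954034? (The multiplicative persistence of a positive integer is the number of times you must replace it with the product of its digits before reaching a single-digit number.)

1

4093954034 → 0 (1 step)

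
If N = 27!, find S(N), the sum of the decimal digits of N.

108

27! = 10888869450418352160768000000
Sum of its 29 digits: 108.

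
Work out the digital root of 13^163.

The digital root of n equals n mod 9 (or 9 when 9 | n), so we need 13^163 mod 9.
13^163 ≡ 4 (mod 9), so the digital root is 4.

4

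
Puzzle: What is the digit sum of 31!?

135

31! = 8222838654177922817725562880000000
Sum of its 34 digits: 135.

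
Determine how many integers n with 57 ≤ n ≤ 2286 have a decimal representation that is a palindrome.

107

The integers in [57, 2286] that have a decimal representation that is a palindrome: 66, 77, 88, 99, 101, 111, …, 2112, 2222.
107 qualify.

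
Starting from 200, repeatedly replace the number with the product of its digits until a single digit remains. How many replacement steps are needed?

1

200 → 0 (1 step)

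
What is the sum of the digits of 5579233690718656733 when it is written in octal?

5579233690718656733 in base 8 is 465553267551613254335.
Digit sum: 4+6+5+5+5+3+2+6+7+5+5+1+6+1+3+2+5+4+3+3+5 = 86.

86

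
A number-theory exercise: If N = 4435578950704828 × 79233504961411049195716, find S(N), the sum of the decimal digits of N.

184

4435578950704828 × 79233504961411049195716 = 351446466797401404944873746760718116848
Sum of its 39 digits: 184.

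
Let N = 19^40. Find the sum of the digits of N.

181

19^40 = 1413006104539009638843035501053457425807904438071201
Sum of its 52 digits: 181.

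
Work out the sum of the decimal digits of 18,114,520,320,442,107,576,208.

73

1+8+1+1+4+5+2+0+3+2+0+4+4+2+1+0+7+5+7+6+2+0+8 = 73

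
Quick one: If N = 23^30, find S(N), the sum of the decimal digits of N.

199

23^30 = 71094348791151363024389554286420996798449
Sum of its 41 digits: 199.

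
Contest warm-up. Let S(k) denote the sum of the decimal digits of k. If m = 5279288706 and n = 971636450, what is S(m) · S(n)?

S(5279288706) = 5+2+7+9+2+8+8+7+0+6 = 54.
S(971636450) = 9+7+1+6+3+6+4+5+0 = 41.
54 · 41 = 2214.

2214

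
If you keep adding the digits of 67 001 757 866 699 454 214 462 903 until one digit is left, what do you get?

6+7+0+0+1+7+5+7+8+6+6+6+9+9+4+5+4+2+1+4+4+6+2+9+0+3 = 121
1+2+1 = 4

4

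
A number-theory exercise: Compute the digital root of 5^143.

2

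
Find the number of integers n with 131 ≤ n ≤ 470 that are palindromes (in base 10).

The integers in [131, 470] that are palindromes (in base 10): 131, 141, 151, 161, 171, 181, …, 454, 464.
34 qualify.

34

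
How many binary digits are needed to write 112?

7

112 in base 2 is 1110000, which has 7 digits.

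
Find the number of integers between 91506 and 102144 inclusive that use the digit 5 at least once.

3632

The integers in [91506, 102144] that use the digit 5 at least once: 91506, 91507, 91508, 91509, 91510, 91511, …, 102125, 102135.
3632 qualify.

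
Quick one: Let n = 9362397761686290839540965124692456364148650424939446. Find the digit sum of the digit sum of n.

First digit sum: 254.
2+5+4 = 11.

11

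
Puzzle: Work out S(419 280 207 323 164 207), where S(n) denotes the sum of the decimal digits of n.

61

4+1+9+2+8+0+2+0+7+3+2+3+1+6+4+2+0+7 = 61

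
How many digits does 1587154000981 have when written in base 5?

18

1587154000981 in base 5 is 202000442411012411, which has 18 digits.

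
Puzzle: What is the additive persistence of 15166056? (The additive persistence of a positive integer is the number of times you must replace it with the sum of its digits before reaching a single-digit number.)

15166056 → 30 → 3 (2 steps)

2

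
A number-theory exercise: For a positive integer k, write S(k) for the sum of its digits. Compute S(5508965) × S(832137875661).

2166

S(5508965) = 5+5+0+8+9+6+5 = 38.
S(832137875661) = 8+3+2+1+3+7+8+7+5+6+6+1 = 57.
38 · 57 = 2166.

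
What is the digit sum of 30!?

30! = 265252859812191058636308480000000
Sum of its 33 digits: 117.

117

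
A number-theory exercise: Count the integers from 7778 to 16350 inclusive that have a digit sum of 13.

The integers in [7778, 16350] that have a digit sum of 13: 8005, 8014, 8023, 8032, 8041, 8050, …, 16321, 16330.
399 qualify.

399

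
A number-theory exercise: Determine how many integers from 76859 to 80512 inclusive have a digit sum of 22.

146

The integers in [76859, 80512] that have a digit sum of 22: 76900, 77008, 77017, 77026, 77035, 77044, …, 80491, 80509.
146 qualify.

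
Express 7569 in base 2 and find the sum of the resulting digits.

7

7569 in base 2 is 1110110010001.
Digit sum: 1+1+1+0+1+1+0+0+1+0+0+0+1 = 7.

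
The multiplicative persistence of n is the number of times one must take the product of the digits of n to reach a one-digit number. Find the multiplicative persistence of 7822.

7822 → 224 → 16 → 6 (3 steps)

3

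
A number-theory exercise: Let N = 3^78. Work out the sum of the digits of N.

153

3^78 = 16423203268260658146231467800709255289
Sum of its 38 digits: 153.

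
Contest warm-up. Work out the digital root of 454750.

4+5+4+7+5+0 = 25
2+5 = 7

7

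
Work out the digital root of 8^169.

8

The digital root of n equals n mod 9 (or 9 when 9 | n), so we need 8^169 mod 9.
8^169 ≡ 8 (mod 9), so the digital root is 8.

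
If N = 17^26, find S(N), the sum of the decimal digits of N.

17^26 = 98100666009922840441972689847969
Sum of its 32 digits: 163.

163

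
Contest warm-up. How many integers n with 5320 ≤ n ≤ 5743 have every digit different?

186

The integers in [5320, 5743] that have every digit different: 5320, 5321, 5324, 5326, 5327, 5328, …, 5742, 5743.
186 qualify.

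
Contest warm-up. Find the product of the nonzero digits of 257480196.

120960

2×5×7×4×8×1×9×6 = 120960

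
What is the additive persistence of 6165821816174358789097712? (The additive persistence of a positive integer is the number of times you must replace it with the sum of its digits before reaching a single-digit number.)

2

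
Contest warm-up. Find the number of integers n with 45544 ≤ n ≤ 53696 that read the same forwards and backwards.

The integers in [45544, 53696] that read the same forwards and backwards: 45554, 45654, 45754, 45854, 45954, 46064, …, 53535, 53635.
82 qualify.

82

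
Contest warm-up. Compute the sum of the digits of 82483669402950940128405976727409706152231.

8+2+4+8+3+6+6+9+4+0+2+9+5+0+9+4+0+1+2+8+4+0+5+9+7+6+7+2+7+4+0+9+7+0+6+1+5+2+2+3+1 = 177

177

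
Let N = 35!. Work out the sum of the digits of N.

35! = 10333147966386144929666651337523200000000
Sum of its 41 digits: 144.

144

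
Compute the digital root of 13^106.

The digital root of n equals n mod 9 (or 9 when 9 | n), so we need 13^106 mod 9.
13^106 ≡ 4 (mod 9), so the digital root is 4.

4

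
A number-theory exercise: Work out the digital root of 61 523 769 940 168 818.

6+1+5+2+3+7+6+9+9+4+0+1+6+8+8+1+8 = 84
8+4 = 12
1+2 = 3

3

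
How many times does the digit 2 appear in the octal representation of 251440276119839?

3

251440276119839 in base 8 is 7112740025620437.
The digit 2 appears 3 times.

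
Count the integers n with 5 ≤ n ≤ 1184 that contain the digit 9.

The integers in [5, 1184] that contain the digit 9: 9, 19, 29, 39, 49, 59, …, 1169, 1179.
298 qualify.

298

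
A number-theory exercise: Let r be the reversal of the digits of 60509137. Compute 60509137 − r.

Reverse of 60509137 is 73190506.
60509137 − 73190506 = -12681369

-12681369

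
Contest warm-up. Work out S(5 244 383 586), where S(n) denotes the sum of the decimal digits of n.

5+2+4+4+3+8+3+5+8+6 = 48

48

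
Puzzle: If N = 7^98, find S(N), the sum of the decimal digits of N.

7^98 = 66009724686219550843768321818371771650147004059278069406814190436565131829325062449
Sum of its 83 digits: 355.

355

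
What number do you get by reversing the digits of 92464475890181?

Reversing 92464475890181 gives 18109857446429.

18109857446429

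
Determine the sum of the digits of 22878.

2+2+8+7+8 = 27

27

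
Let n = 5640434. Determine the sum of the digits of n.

26

5+6+4+0+4+3+4 = 26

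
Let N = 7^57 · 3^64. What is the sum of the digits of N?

7^57 · 3^64 = 5085674762613821338618652266794783554611931282640254987909603847259618757236167
Sum of its 79 digits: 378.

378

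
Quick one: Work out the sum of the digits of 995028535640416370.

77

9+9+5+0+2+8+5+3+5+6+4+0+4+1+6+3+7+0 = 77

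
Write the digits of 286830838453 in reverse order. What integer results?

354838038682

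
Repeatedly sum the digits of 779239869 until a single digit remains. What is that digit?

7+7+9+2+3+9+8+6+9 = 60
6+0 = 6

6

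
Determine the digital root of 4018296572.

4+0+1+8+2+9+6+5+7+2 = 44
4+4 = 8

8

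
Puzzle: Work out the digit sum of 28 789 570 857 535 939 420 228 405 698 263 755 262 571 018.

2+8+7+8+9+5+7+0+8+5+7+5+3+5+9+3+9+4+2+0+2+2+8+4+0+5+6+9+8+2+6+3+7+5+5+2+6+2+5+7+1+0+1+8 = 210

210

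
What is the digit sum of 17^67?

17^67 = 27547217140113004110781593006840291996645123360044229169316532090500266429898209073
Sum of its 83 digits: 314.

314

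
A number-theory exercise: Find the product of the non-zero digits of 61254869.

103680

6×1×2×5×4×8×6×9 = 103680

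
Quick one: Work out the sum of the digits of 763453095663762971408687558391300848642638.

205

7+6+3+4+5+3+0+9+5+6+6+3+7+6+2+9+7+1+4+0+8+6+8+7+5+5+8+3+9+1+3+0+0+8+4+8+6+4+2+6+3+8 = 205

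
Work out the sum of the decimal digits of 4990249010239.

52

4+9+9+0+2+4+9+0+1+0+2+3+9 = 52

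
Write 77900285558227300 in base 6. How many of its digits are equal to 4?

77900285558227300 in base 6 is 3315012025050333322124.
The digit 4 appears 1 time.

1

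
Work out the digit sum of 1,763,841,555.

45

1+7+6+3+8+4+1+5+5+5 = 45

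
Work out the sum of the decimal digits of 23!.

99

23! = 25852016738884976640000
Sum of its 23 digits: 99.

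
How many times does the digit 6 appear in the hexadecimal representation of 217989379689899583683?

217989379689899583683 in base 16 is BD135D9DEE83768C3.
The digit 6 appears 1 time.

1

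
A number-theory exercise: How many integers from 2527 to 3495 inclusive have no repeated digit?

The integers in [2527, 3495] that have no repeated digit: 2530, 2531, 2534, 2536, 2537, 2538, …, 3492, 3495.
487 qualify.

487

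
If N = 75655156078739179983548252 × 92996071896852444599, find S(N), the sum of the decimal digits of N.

75655156078739179983548252 × 92996071896852444599 = 7035632334066022047967960572883790408273290948
Sum of its 46 digits: 205.

205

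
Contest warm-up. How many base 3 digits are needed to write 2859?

8

2859 in base 3 is 10220220, which has 8 digits.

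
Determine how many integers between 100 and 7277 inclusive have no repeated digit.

The integers in [100, 7277] that have no repeated digit: 102, 103, 104, 105, 106, 107, …, 7268, 7269.
3826 qualify.

3826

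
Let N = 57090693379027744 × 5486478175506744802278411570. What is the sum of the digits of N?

57090693379027744 × 5486478175506744802278411570 = 313226843248583132303780034661830407280598080
Sum of its 45 digits: 171.

171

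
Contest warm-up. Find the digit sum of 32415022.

19

3+2+4+1+5+0+2+2 = 19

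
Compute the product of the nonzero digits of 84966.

8×4×9×6×6 = 10368

10368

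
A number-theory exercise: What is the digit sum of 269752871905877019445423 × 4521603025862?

269752871905877019445423 × 4521603025862 = 1219715401844578021985274449966529626
Sum of its 37 digits: 173.

173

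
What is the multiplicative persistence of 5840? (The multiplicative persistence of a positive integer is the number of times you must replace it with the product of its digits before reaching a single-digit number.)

5840 → 0 (1 step)

1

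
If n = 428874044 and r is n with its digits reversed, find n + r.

Reverse of 428874044 is 440478824.
428874044 + 440478824 = 869352868

869352868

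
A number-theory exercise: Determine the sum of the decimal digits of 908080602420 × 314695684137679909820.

908080602420 × 314695684137679909820 = 285769046430718410730476873764400
Sum of its 33 digits: 141.

141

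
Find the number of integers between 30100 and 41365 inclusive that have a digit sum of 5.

The integers in [30100, 41365] that have a digit sum of 5: 30101, 30110, 30200, 31001, 31010, 31100, …, 40100, 41000.
11 qualify.

11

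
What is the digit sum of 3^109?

234

3^109 = 10144175740568179028790664417176723510595582355545683
Sum of its 53 digits: 234.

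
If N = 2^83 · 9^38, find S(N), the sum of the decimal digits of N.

324

2^83 · 9^38 = 17648386197137486867301973065623486244768965234726098087968768
Sum of its 62 digits: 324.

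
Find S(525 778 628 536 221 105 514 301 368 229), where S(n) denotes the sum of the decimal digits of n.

119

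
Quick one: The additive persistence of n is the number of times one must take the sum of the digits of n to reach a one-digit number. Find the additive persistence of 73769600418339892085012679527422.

73769600418339892085012679527422 → 145 → 10 → 1 (3 steps)

3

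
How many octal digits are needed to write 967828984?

967828984 in base 8 is 7153762770, which has 10 digits.

10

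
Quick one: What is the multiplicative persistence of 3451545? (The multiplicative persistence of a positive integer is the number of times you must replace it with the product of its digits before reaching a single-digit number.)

3451545 → 6000 → 0 (2 steps)

2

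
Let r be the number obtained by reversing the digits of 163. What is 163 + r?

524

Reverse of 163 is 361.
163 + 361 = 524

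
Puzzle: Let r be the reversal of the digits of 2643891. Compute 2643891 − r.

Reverse of 2643891 is 1983462.
2643891 − 1983462 = 660429

660429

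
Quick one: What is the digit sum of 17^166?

928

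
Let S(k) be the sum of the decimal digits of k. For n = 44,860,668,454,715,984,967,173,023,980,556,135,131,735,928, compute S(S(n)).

First digit sum: 208.
2+0+8 = 10.

10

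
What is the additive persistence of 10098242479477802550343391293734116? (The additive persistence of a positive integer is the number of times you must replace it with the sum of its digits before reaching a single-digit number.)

2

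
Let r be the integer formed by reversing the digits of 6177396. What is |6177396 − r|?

Reverse of 6177396 is 6937716.
|6177396 − 6937716| = 760320

760320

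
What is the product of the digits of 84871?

1792

8×4×8×7×1 = 1792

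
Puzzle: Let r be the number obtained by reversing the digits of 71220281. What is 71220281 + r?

89422498

Reverse of 71220281 is 18202217.
71220281 + 18202217 = 89422498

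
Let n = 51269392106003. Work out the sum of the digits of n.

47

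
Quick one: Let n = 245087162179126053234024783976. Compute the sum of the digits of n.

124

2+4+5+0+8+7+1+6+2+1+7+9+1+2+6+0+5+3+2+3+4+0+2+4+7+8+3+9+7+6 = 124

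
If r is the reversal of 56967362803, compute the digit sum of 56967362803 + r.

74

Reversal of 56967362803 is 30826376965; 56967362803 + 30826376965 = 87793739768.
Digit sum of 87793739768: 8+7+7+9+3+7+3+9+7+6+8 = 74.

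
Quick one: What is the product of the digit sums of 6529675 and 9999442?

1840

S(6529675) = 6+5+2+9+6+7+5 = 40.
S(9999442) = 9+9+9+9+4+4+2 = 46.
40 · 46 = 1840.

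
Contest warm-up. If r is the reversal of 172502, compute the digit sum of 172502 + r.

34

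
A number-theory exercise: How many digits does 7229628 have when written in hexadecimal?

6

7229628 in base 16 is 6E50BC, which has 6 digits.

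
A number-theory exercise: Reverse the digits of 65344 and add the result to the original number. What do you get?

109700

Reverse of 65344 is 44356.
65344 + 44356 = 109700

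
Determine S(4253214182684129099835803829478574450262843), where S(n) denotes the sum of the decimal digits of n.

4+2+5+3+2+1+4+1+8+2+6+8+4+1+2+9+0+9+9+8+3+5+8+0+3+8+2+9+4+7+8+5+7+4+4+5+0+2+6+2+8+4+3 = 195

195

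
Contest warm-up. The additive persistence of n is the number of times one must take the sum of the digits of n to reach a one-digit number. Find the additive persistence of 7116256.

3

7116256 → 28 → 10 → 1 (3 steps)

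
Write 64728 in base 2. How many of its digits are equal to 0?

64728 in base 2 is 1111110011011000.
The digit 0 appears 6 times.

6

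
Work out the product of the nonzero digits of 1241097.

504

1×2×4×1×9×7 = 504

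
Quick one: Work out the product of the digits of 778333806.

7×7×8×3×3×3×8×0×6 = 0

0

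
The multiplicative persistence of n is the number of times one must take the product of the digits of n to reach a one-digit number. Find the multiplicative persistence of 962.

2

962 → 108 → 0 (2 steps)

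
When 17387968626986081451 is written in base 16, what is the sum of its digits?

111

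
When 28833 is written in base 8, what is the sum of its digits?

28833 in base 8 is 70241.
Digit sum: 7+0+2+4+1 = 14.

14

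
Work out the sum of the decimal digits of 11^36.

11^36 = 30912680532870672635673352936887453361
Sum of its 38 digits: 172.

172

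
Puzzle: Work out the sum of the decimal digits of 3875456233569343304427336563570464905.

162

3+8+7+5+4+5+6+2+3+3+5+6+9+3+4+3+3+0+4+4+2+7+3+3+6+5+6+3+5+7+0+4+6+4+9+0+5 = 162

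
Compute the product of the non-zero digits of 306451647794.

3×6×4×5×1×6×4×7×7×9×4 = 15240960

15240960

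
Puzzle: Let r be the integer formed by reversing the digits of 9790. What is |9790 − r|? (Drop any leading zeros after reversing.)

Reverse of 9790 is 979.
|9790 − 979| = 8811

8811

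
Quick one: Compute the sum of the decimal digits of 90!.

585

90! = 1485715964481761497309522733620825737885569961284688766942216863704985393094065876545992131370884059645617234469978112000000000000000000000
Sum of its 139 digits: 585.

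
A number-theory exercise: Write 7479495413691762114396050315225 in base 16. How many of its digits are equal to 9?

7479495413691762114396050315225 in base 16 is 5E678D990EFFAEC4FE80D657D9.
The digit 9 appears 3 times.

3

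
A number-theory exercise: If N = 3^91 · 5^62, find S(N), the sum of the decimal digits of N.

3^91 · 5^62 = 567772623713701962649496114491453605067132373411531442997102203662507236003875732421875
Sum of its 87 digits: 351.

351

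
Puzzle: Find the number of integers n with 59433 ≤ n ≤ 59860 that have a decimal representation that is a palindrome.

4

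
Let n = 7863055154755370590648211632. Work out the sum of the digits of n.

118

7+8+6+3+0+5+5+1+5+4+7+5+5+3+7+0+5+9+0+6+4+8+2+1+1+6+3+2 = 118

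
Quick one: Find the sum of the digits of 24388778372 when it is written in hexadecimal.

24388778372 in base 16 is 5ADAF3984.
Digit sum: 5+10+13+10+15+3+9+8+4 = 77.

77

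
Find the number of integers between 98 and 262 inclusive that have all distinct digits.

115

The integers in [98, 262] that have all distinct digits: 98, 102, 103, 104, 105, 106, …, 260, 261.
115 qualify.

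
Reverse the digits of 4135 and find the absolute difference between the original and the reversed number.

Reverse of 4135 is 5314.
|4135 − 5314| = 1179

1179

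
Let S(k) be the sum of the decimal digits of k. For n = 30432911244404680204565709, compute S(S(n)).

First digit sum: 93.
9+3 = 12.

12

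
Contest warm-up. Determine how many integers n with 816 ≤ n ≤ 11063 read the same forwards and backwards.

120

The integers in [816, 11063] that read the same forwards and backwards: 818, 828, 838, 848, 858, 868, …, 10901, 11011.
120 qualify.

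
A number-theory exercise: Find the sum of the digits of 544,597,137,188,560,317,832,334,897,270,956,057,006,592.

5+4+4+5+9+7+1+3+7+1+8+8+5+6+0+3+1+7+8+3+2+3+3+4+8+9+7+2+7+0+9+5+6+0+5+7+0+0+6+5+9+2 = 194

194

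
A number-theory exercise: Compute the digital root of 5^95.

2

The digital root of n equals n mod 9 (or 9 when 9 | n), so we need 5^95 mod 9.
5^95 ≡ 2 (mod 9), so the digital root is 2.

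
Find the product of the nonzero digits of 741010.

7×4×1×1 = 28

28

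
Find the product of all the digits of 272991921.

40824

2×7×2×9×9×1×9×2×1 = 40824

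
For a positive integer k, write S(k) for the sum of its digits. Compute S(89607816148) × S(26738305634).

2726

S(89607816148) = 8+9+6+0+7+8+1+6+1+4+8 = 58.
S(26738305634) = 2+6+7+3+8+3+0+5+6+3+4 = 47.
58 · 47 = 2726.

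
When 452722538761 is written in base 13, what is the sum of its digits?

73

452722538761 in base 13 is 338CB45663C.
Digit sum: 3+3+8+12+11+4+5+6+6+3+12 = 73.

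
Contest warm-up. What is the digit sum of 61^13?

61^13 = 161915287432152755657581
Sum of its 24 digits: 106.

106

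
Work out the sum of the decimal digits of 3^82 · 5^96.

459

3^82 · 5^96 = 16790487403890101946457651910796764123041015133606101598991137296458531213971809847862459719181060791015625
Sum of its 107 digits: 459.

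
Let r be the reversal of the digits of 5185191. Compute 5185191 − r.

Reverse of 5185191 is 1915815.
5185191 − 1915815 = 3269376

3269376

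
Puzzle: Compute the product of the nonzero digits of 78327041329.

7×8×3×2×7×4×1×3×2×9 = 508032

508032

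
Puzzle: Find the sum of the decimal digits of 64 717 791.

6+4+7+1+7+7+9+1 = 42

42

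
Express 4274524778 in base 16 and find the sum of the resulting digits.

68

4274524778 in base 16 is FEC8126A.
Digit sum: 15+14+12+8+1+2+6+10 = 68.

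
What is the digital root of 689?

6+8+9 = 23
2+3 = 5
(Equivalently, 689 mod 9 = 5.)

5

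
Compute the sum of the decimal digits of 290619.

27

2+9+0+6+1+9 = 27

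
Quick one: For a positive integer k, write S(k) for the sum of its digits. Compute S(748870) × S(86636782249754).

S(748870) = 7+4+8+8+7+0 = 34.
S(86636782249754) = 8+6+6+3+6+7+8+2+2+4+9+7+5+4 = 77.
34 · 77 = 2618.

2618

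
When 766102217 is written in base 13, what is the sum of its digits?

53

766102217 in base 13 is C2944A2A.
Digit sum: 12+2+9+4+4+10+2+10 = 53.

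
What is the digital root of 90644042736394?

7

9+0+6+4+4+0+4+2+7+3+6+3+9+4 = 61
6+1 = 7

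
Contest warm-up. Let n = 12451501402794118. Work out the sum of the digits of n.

55

1+2+4+5+1+5+0+1+4+0+2+7+9+4+1+1+8 = 55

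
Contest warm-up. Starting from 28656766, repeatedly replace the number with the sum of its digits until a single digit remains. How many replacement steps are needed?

28656766 → 46 → 10 → 1 (3 steps)

3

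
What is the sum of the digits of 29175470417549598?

87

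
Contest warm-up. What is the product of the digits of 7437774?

7×4×3×7×7×7×4 = 115248

115248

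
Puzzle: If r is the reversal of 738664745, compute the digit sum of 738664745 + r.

37

Reversal of 738664745 is 547466837; 738664745 + 547466837 = 1286131582.
Digit sum of 1286131582: 1+2+8+6+1+3+1+5+8+2 = 37.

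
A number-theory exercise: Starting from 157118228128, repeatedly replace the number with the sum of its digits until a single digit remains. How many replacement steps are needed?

157118228128 → 46 → 10 → 1 (3 steps)

3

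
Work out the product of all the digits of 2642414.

1536

2×6×4×2×4×1×4 = 1536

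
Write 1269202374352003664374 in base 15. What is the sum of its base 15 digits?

144

1269202374352003664374 in base 15 is CD365799618EAB8A84.
Digit sum: 12+13+3+6+5+7+9+9+6+1+8+14+10+11+8+10+8+4 = 144.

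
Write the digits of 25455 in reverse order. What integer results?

55452

Reversing 25455 gives 55452.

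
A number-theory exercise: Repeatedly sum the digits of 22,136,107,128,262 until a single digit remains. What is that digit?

7

2+2+1+3+6+1+0+7+1+2+8+2+6+2 = 43
4+3 = 7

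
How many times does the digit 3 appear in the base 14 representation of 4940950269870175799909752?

3

4940950269870175799909752 in base 14 is 430A84B524652338644744.
The digit 3 appears 3 times.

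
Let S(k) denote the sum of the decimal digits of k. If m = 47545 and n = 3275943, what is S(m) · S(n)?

825

S(47545) = 4+7+5+4+5 = 25.
S(3275943) = 3+2+7+5+9+4+3 = 33.
25 · 33 = 825.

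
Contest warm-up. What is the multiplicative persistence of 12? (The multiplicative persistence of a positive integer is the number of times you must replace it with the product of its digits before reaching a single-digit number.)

12 → 2 (1 step)

1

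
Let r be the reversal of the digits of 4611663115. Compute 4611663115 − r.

Reverse of 4611663115 is 5113661164.
4611663115 − 5113661164 = -501998049

-501998049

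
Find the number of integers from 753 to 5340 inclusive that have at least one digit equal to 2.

2006

The integers in [753, 5340] that have at least one digit equal to 2: 762, 772, 782, 792, 802, 812, …, 5329, 5332.
2006 qualify.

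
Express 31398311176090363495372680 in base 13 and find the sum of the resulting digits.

31398311176090363495372680 in base 13 is 9A115A062B7A1688719ACAC.
Digit sum: 9+10+1+1+5+10+0+6+2+11+7+10+1+6+8+8+7+1+9+10+12+10+12 = 156.

156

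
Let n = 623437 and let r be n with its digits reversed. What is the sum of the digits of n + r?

32

Reversal of 623437 is 734326; 623437 + 734326 = 1357763.
Digit sum of 1357763: 1+3+5+7+7+6+3 = 32.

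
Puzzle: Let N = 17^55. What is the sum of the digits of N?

17^55 = 47281437919523785105637649421170102074198138677247896785466116833393
Sum of its 68 digits: 314.

314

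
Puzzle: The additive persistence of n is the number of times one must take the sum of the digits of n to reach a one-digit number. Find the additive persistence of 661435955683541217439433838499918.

3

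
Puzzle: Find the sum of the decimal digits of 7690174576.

52

7+6+9+0+1+7+4+5+7+6 = 52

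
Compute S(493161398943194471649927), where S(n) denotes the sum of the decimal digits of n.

123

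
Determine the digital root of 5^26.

7

The digital root of n equals n mod 9 (or 9 when 9 | n), so we need 5^26 mod 9.
5^26 ≡ 7 (mod 9), so the digital root is 7.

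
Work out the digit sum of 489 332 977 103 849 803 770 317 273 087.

140

4+8+9+3+3+2+9+7+7+1+0+3+8+4+9+8+0+3+7+7+0+3+1+7+2+7+3+0+8+7 = 140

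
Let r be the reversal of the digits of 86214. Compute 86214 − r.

44946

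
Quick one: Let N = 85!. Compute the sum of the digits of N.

414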